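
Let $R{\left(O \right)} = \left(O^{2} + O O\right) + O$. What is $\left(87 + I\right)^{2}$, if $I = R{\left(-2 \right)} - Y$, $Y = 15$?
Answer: $6084$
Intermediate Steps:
$R{\left(O \right)} = O + 2 O^{2}$ ($R{\left(O \right)} = \left(O^{2} + O^{2}\right) + O = 2 O^{2} + O = O + 2 O^{2}$)
$I = -9$ ($I = - 2 \left(1 + 2 \left(-2\right)\right) - 15 = - 2 \left(1 - 4\right) - 15 = \left(-2\right) \left(-3\right) - 15 = 6 - 15 = -9$)
$\left(87 + I\right)^{2} = \left(87 - 9\right)^{2} = 78^{2} = 6084$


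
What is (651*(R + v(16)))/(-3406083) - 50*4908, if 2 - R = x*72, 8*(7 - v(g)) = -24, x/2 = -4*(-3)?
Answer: -278617217028/1135361 ≈ -2.4540e+5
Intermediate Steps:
x = 24 (x = 2*(-4*(-3)) = 2*12 = 24)
v(g) = 10 (v(g) = 7 - 1/8*(-24) = 7 + 3 = 10)
R = -1726 (R = 2 - 24*72 = 2 - 1*1728 = 2 - 1728 = -1726)
(651*(R + v(16)))/(-3406083) - 50*4908 = (651*(-1726 + 10))/(-3406083) - 50*4908 = (651*(-1716))*(-1/3406083) - 1*245400 = -1117116*(-1/3406083) - 245400 = 372372/1135361 - 245400 = -278617217028/1135361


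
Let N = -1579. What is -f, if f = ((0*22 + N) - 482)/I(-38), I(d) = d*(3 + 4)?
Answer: -2061/266 ≈ -7.7481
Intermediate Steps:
I(d) = 7*d (I(d) = d*7 = 7*d)
f = 2061/266 (f = ((0*22 - 1579) - 482)/((7*(-38))) = ((0 - 1579) - 482)/(-266) = (-1579 - 482)*(-1/266) = -2061*(-1/266) = 2061/266 ≈ 7.7481)
-f = -1*2061/266 = -2061/266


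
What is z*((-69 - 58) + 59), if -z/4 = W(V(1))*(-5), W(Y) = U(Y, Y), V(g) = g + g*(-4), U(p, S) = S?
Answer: 4080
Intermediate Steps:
V(g) = -3*g (V(g) = g - 4*g = -3*g)
W(Y) = Y
z = -60 (z = -4*(-3*1)*(-5) = -(-12)*(-5) = -4*15 = -60)
z*((-69 - 58) + 59) = -60*((-69 - 58) + 59) = -60*(-127 + 59) = -60*(-68) = 4080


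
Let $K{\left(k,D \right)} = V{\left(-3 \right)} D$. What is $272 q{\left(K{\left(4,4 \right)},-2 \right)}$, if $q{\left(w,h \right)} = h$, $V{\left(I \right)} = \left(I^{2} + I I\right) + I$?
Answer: $-544$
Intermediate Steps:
$V{\left(I \right)} = I + 2 I^{2}$ ($V{\left(I \right)} = \left(I^{2} + I^{2}\right) + I = 2 I^{2} + I = I + 2 I^{2}$)
$K{\left(k,D \right)} = 15 D$ ($K{\left(k,D \right)} = - 3 \left(1 + 2 \left(-3\right)\right) D = - 3 \left(1 - 6\right) D = \left(-3\right) \left(-5\right) D = 15 D$)
$272 q{\left(K{\left(4,4 \right)},-2 \right)} = 272 \left(-2\right) = -544$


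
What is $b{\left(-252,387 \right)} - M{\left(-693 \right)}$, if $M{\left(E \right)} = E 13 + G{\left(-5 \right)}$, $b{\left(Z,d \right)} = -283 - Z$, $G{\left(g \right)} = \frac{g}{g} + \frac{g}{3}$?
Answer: $\frac{26936}{3} \approx 8978.7$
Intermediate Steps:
$G{\left(g \right)} = 1 + \frac{g}{3}$ ($G{\left(g \right)} = 1 + g \frac{1}{3} = 1 + \frac{g}{3}$)
$M{\left(E \right)} = - \frac{2}{3} + 13 E$ ($M{\left(E \right)} = E 13 + \left(1 + \frac{1}{3} \left(-5\right)\right) = 13 E + \left(1 - \frac{5}{3}\right) = 13 E - \frac{2}{3} = - \frac{2}{3} + 13 E$)
$b{\left(-252,387 \right)} - M{\left(-693 \right)} = \left(-283 - -252\right) - \left(- \frac{2}{3} + 13 \left(-693\right)\right) = \left(-283 + 252\right) - \left(- \frac{2}{3} - 9009\right) = -31 - - \frac{27029}{3} = -31 + \frac{27029}{3} = \frac{26936}{3}$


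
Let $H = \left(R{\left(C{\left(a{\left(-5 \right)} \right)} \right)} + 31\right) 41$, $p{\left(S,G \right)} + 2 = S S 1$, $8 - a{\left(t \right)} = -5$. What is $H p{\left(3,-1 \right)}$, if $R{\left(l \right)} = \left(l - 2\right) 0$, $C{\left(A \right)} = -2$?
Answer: $8897$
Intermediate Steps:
$a{\left(t \right)} = 13$ ($a{\left(t \right)} = 8 - -5 = 8 + 5 = 13$)
$p{\left(S,G \right)} = -2 + S^{2}$ ($p{\left(S,G \right)} = -2 + S S 1 = -2 + S^{2} \cdot 1 = -2 + S^{2}$)
$R{\left(l \right)} = 0$ ($R{\left(l \right)} = \left(-2 + l\right) 0 = 0$)
$H = 1271$ ($H = \left(0 + 31\right) 41 = 31 \cdot 41 = 1271$)
$H p{\left(3,-1 \right)} = 1271 \left(-2 + 3^{2}\right) = 1271 \left(-2 + 9\right) = 1271 \cdot 7 = 8897$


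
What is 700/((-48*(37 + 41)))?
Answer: -175/936 ≈ -0.18697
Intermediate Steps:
700/((-48*(37 + 41))) = 700/((-48*78)) = 700/(-3744) = 700*(-1/3744) = -175/936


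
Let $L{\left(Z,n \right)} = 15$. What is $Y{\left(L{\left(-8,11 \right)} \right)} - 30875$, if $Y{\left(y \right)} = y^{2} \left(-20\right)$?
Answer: $-35375$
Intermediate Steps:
$Y{\left(y \right)} = - 20 y^{2}$
$Y{\left(L{\left(-8,11 \right)} \right)} - 30875 = - 20 \cdot 15^{2} - 30875 = \left(-20\right) 225 - 30875 = -4500 - 30875 = -35375$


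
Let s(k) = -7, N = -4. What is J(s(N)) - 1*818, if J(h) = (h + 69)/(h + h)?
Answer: -5757/7 ≈ -822.43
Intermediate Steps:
J(h) = (69 + h)/(2*h) (J(h) = (69 + h)/((2*h)) = (69 + h)*(1/(2*h)) = (69 + h)/(2*h))
J(s(N)) - 1*818 = (1/2)*(69 - 7)/(-7) - 1*818 = (1/2)*(-1/7)*62 - 818 = -31/7 - 818 = -5757/7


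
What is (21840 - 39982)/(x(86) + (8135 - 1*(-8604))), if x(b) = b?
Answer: -18142/16825 ≈ -1.0783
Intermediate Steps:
(21840 - 39982)/(x(86) + (8135 - 1*(-8604))) = (21840 - 39982)/(86 + (8135 - 1*(-8604))) = -18142/(86 + (8135 + 8604)) = -18142/(86 + 16739) = -18142/16825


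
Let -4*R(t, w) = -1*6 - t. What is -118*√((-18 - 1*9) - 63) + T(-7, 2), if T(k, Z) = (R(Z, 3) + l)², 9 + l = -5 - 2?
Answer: 196 - 354*I*√10 ≈ 196.0 - 1119.4*I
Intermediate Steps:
l = -16 (l = -9 + (-5 - 2) = -9 - 7 = -16)
R(t, w) = 3/2 + t/4 (R(t, w) = -(-1*6 - t)/4 = -(-6 - t)/4 = 3/2 + t/4)
T(k, Z) = (-29/2 + Z/4)² (T(k, Z) = ((3/2 + Z/4) - 16)² = (-29/2 + Z/4)²)
-118*√((-18 - 1*9) - 63) + T(-7, 2) = -118*√((-18 - 1*9) - 63) + (-58 + 2)²/16 = -118*√((-18 - 9) - 63) + (1/16)*(-56)² = -118*√(-27 - 63) + (1/16)*3136 = -354*I*√10 + 196 = 196 - 354*I*√10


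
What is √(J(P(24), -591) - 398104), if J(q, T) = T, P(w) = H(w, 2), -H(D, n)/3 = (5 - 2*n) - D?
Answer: 11*I*√3295 ≈ 631.42*I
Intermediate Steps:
H(D, n) = -15 + 3*D + 6*n (H(D, n) = -3*((5 - 2*n) - D) = -3*(5 - D - 2*n) = -15 + 3*D + 6*n)
P(w) = -3 + 3*w (P(w) = -15 + 3*w + 6*2 = -15 + 3*w + 12 = -3 + 3*w)
√(J(P(24), -591) - 398104) = √(-591 - 398104) = √(-398695) = 11*I*√3295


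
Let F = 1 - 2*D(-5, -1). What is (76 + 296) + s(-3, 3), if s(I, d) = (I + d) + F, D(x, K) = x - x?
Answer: 373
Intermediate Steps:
D(x, K) = 0
F = 1 (F = 1 - 2*0 = 1 + 0 = 1)
s(I, d) = 1 + I + d (s(I, d) = (I + d) + 1 = 1 + I + d)
(76 + 296) + s(-3, 3) = (76 + 296) + (1 - 3 + 3) = 372 + 1 = 373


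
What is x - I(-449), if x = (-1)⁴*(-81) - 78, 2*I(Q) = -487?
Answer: 169/2 ≈ 84.500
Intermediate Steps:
I(Q) = -487/2 (I(Q) = (½)*(-487) = -487/2)
x = -159 (x = 1*(-81) - 78 = -81 - 78 = -159)
x - I(-449) = -159 - 1*(-487/2) = -159 + 487/2 = 169/2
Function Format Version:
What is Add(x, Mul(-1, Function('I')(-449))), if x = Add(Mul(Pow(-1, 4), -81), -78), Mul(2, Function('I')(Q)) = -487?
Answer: Rational(169, 2) ≈ 84.500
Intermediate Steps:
Function('I')(Q) = Rational(-487, 2) (Function('I')(Q) = Mul(Rational(1, 2), -487) = Rational(-487, 2))
x = -159 (x = Add(Mul(1, -81), -78) = Add(-81, -78) = -159)
Add(x, Mul(-1, Function('I')(-449))) = Add(-159, Mul(-1, Rational(-487, 2))) = Add(-159, Rational(487, 2)) = Rational(169, 2)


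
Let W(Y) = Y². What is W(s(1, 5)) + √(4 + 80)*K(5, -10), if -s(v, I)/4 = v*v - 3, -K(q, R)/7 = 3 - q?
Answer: 64 + 28*√21 ≈ 192.31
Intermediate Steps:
K(q, R) = -21 + 7*q (K(q, R) = -7*(3 - q) = -21 + 7*q)
s(v, I) = 12 - 4*v² (s(v, I) = -4*(v*v - 3) = -4*(v² - 3) = -4*(-3 + v²) = 12 - 4*v²)
W(s(1, 5)) + √(4 + 80)*K(5, -10) = (12 - 4*1²)² + √(4 + 80)*(-21 + 7*5) = (12 - 4*1)² + √84*(-21 + 35) = (12 - 4)² + (2*√21)*14 = 8² + 28*√21 = 64 + 28*√21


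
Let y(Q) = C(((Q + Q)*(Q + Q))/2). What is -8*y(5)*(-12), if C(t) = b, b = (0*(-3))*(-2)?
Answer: 0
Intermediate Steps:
b = 0 (b = 0*(-2) = 0)
C(t) = 0
y(Q) = 0
-8*y(5)*(-12) = -8*0*(-12) = 0*(-12) = 0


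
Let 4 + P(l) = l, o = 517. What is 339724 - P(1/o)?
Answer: 175639375/517 ≈ 3.3973e+5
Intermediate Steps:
P(l) = -4 + l
339724 - P(1/o) = 339724 - (-4 + 1/517) = 339724 - 1*(-2067/517) = 339724 + 2067/517 = 175639375/517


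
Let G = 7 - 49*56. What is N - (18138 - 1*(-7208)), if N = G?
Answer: -28083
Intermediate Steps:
G = -2737 (G = 7 - 2744 = -2737)
N = -2737
N - (18138 - 1*(-7208)) = -2737 - (18138 - 1*(-7208)) = -2737 - (18138 + 7208) = -2737 - 1*25346 = -2737 - 25346 = -28083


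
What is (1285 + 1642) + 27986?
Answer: 30913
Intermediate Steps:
(1285 + 1642) + 27986 = 2927 + 27986 = 30913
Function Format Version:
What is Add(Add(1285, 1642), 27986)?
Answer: 30913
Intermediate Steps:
Add(Add(1285, 1642), 27986) = Add(2927, 27986) = 30913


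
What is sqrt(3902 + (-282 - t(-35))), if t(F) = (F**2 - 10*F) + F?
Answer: 4*sqrt(130) ≈ 45.607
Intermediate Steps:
t(F) = F**2 - 9*F
sqrt(3902 + (-282 - t(-35))) = sqrt(3902 + (-282 - (-35)*(-9 - 35))) = sqrt(3902 + (-282 - (-35)*(-44))) = sqrt(3902 + (-282 - 1*1540)) = sqrt(3902 + (-282 - 1540)) = sqrt(3902 - 1822) = sqrt(2080) = 4*sqrt(130)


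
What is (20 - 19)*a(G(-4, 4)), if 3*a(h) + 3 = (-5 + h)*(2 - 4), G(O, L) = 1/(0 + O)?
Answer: 5/2 ≈ 2.5000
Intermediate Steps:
G(O, L) = 1/O
a(h) = 7/3 - 2*h/3 (a(h) = -1 + ((-5 + h)*(2 - 4))/3 = -1 + ((-5 + h)*(-2))/3 = -1 + (10 - 2*h)/3 = -1 + (10/3 - 2*h/3) = 7/3 - 2*h/3)
(20 - 19)*a(G(-4, 4)) = (20 - 19)*(7/3 - 2/3/(-4)) = 1*(7/3 - 2/3*(-1/4)) = 1*(7/3 + 1/6) = 1*(5/2) = 5/2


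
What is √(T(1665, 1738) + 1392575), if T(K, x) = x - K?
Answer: 2*√348162 ≈ 1180.1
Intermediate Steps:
√(T(1665, 1738) + 1392575) = √((1738 - 1*1665) + 1392575) = √((1738 - 1665) + 1392575) = √(73 + 1392575) = √1392648 = 2*√348162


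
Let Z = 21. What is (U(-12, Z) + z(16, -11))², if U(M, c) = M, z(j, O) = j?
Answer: 16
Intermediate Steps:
(U(-12, Z) + z(16, -11))² = (-12 + 16)² = 4² = 16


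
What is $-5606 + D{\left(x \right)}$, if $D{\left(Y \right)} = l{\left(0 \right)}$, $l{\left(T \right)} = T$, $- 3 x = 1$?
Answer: $-5606$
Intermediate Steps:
$x = - \frac{1}{3}$ ($x = \left(- \frac{1}{3}\right) 1 = - \frac{1}{3} \approx -0.33333$)
$D{\left(Y \right)} = 0$
$-5606 + D{\left(x \right)} = -5606 + 0 = -5606$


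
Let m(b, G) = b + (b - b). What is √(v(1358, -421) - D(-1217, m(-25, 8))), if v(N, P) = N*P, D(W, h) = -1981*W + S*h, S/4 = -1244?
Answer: I*√3106995 ≈ 1762.7*I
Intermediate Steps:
S = -4976 (S = 4*(-1244) = -4976)
m(b, G) = b (m(b, G) = b + 0 = b)
D(W, h) = -4976*h - 1981*W (D(W, h) = -1981*W - 4976*h = -4976*h - 1981*W)
√(v(1358, -421) - D(-1217, m(-25, 8))) = √(1358*(-421) - (-4976*(-25) - 1981*(-1217))) = √(-571718 - (124400 + 2410877)) = √(-571718 - 1*2535277) = √(-571718 - 2535277) = √(-3106995) = I*√3106995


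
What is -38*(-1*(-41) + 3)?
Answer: -1672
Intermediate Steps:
-38*(-1*(-41) + 3) = -38*(41 + 3) = -38*44 = -1672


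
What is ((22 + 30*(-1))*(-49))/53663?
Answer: 392/53663 ≈ 0.0073048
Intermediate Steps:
((22 + 30*(-1))*(-49))/53663 = ((22 - 30)*(-49))*(1/53663) = -8*(-49)*(1/53663) = 392*(1/53663) = 392/53663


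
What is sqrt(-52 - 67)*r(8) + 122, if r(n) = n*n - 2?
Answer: 122 + 62*I*sqrt(119) ≈ 122.0 + 676.34*I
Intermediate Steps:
r(n) = -2 + n**2 (r(n) = n**2 - 2 = -2 + n**2)
sqrt(-52 - 67)*r(8) + 122 = sqrt(-52 - 67)*(-2 + 8**2) + 122 = sqrt(-119)*(-2 + 64) + 122 = (I*sqrt(119))*62 + 122 = 62*I*sqrt(119) + 122 = 122 + 62*I*sqrt(119)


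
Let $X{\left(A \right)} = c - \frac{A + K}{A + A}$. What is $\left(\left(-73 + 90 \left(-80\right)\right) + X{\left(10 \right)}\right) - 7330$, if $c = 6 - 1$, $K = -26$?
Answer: $- \frac{72986}{5} \approx -14597.0$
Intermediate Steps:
$c = 5$
$X{\left(A \right)} = 5 - \frac{-26 + A}{2 A}$ ($X{\left(A \right)} = 5 - \frac{A - 26}{A + A} = 5 - \frac{-26 + A}{2 A}$)
$\left(\left(-73 + 90 \left(-80\right)\right) + X{\left(10 \right)}\right) - 7330 = \left(\left(-73 + 90 \left(-80\right)\right) + \left(\frac{9}{2} + \frac{13}{10}\right)\right) - 7330 = \left(\left(-73 - 7200\right) + \left(\frac{9}{2} + 13 \cdot \frac{1}{10}\right)\right) - 7330 = \left(-7273 + \left(\frac{9}{2} + \frac{13}{10}\right)\right) - 7330 = \left(-7273 + \frac{29}{5}\right) - 7330 = - \frac{36336}{5} - 7330 = - \frac{72986}{5}$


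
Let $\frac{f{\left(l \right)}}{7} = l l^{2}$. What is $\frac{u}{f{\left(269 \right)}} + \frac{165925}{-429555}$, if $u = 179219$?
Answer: $- \frac{643750087378}{1672266979299} \approx -0.38496$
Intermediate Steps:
$f{\left(l \right)} = 7 l^{3}$ ($f{\left(l \right)} = 7 l l^{2} = 7 l^{3}$)
$\frac{u}{f{\left(269 \right)}} + \frac{165925}{-429555} = \frac{179219}{7 \cdot 269^{3}} + \frac{165925}{-429555} = \frac{179219}{7 \cdot 19465109} + 165925 \left(- \frac{1}{429555}\right) = \frac{179219}{136255763} - \frac{33185}{85911} = - \frac{643750087378}{1672266979299}$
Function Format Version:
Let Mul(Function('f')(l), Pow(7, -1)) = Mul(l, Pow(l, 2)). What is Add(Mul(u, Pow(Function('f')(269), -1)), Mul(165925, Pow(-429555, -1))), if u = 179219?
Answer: Rational(-643750087378, 1672266979299) ≈ -0.38496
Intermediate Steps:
Function('f')(l) = Mul(7, Pow(l, 3)) (Function('f')(l) = Mul(7, Mul(l, Pow(l, 2))) = Mul(7, Pow(l, 3)))
Add(Mul(u, Pow(Function('f')(269), -1)), Mul(165925, Pow(-429555, -1))) = Add(Mul(179219, Pow(Mul(7, Pow(269, 3)), -1)), Mul(165925, Pow(-429555, -1))) = Add(Mul(179219, Pow(Mul(7, 19465109), -1)), Mul(165925, Rational(-1, 429555))) = Add(Mul(179219, Pow(136255763, -1)), Rational(-33185, 85911)) = Add(Mul(179219, Rational(1, 136255763)), Rational(-33185, 85911)) = Add(Rational(179219, 136255763), Rational(-33185, 85911)) = Rational(-643750087378, 1672266979299)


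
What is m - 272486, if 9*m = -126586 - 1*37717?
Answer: -2616677/9 ≈ -2.9074e+5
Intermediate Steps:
m = -164303/9 (m = (-126586 - 1*37717)/9 = (-126586 - 37717)/9 = (1/9)*(-164303) = -164303/9 ≈ -18256.)
m - 272486 = -164303/9 - 272486 = -2616677/9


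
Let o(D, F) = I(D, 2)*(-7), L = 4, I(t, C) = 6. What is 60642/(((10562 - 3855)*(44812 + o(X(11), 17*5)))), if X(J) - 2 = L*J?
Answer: 30321/150136195 ≈ 0.00020196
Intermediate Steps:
X(J) = 2 + 4*J
o(D, F) = -42 (o(D, F) = 6*(-7) = -42)
60642/(((10562 - 3855)*(44812 + o(X(11), 17*5)))) = 60642/(((10562 - 3855)*(44812 - 42))) = 60642/((6707*44770)) = 60642/300272390 = 60642*(1/300272390) = 30321/150136195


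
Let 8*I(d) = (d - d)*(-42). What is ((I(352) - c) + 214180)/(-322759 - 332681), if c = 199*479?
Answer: -118859/655440 ≈ -0.18134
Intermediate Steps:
c = 95321
I(d) = 0 (I(d) = ((d - d)*(-42))/8 = (0*(-42))/8 = (1/8)*0 = 0)
((I(352) - c) + 214180)/(-322759 - 332681) = ((0 - 1*95321) + 214180)/(-322759 - 332681) = ((0 - 95321) + 214180)/(-655440) = (-95321 + 214180)*(-1/655440) = 118859*(-1/655440) = -118859/655440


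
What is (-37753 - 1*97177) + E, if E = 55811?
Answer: -79119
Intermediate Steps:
(-37753 - 1*97177) + E = (-37753 - 1*97177) + 55811 = (-37753 - 97177) + 55811 = -134930 + 55811 = -79119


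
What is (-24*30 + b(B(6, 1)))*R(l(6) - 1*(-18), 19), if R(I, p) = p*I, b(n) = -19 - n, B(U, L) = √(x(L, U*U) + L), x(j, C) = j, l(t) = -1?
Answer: -238697 - 323*√2 ≈ -2.3915e+5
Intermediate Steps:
B(U, L) = √2*√L (B(U, L) = √(L + L) = √(2*L) = √2*√L)
R(I, p) = I*p
(-24*30 + b(B(6, 1)))*R(l(6) - 1*(-18), 19) = (-24*30 + (-19 - √2*√1))*((-1 - 1*(-18))*19) = (-720 + (-19 - √2))*((-1 + 18)*19) = (-720 + (-19 - √2))*(17*19) = (-739 - √2)*323 = -238697 - 323*√2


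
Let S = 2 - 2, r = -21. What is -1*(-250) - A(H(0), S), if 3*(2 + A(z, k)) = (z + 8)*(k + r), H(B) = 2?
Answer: 322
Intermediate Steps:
S = 0
A(z, k) = -2 + (-21 + k)*(8 + z)/3 (A(z, k) = -2 + ((z + 8)*(k - 21))/3 = -2 + ((8 + z)*(-21 + k))/3 = -2 + ((-21 + k)*(8 + z))/3 = -2 + (-21 + k)*(8 + z)/3)
-1*(-250) - A(H(0), S) = -1*(-250) - (-58 - 7*2 + (8/3)*0 + (⅓)*0*2) = 250 - (-58 - 14 + 0 + 0) = 250 - 1*(-72) = 250 + 72 = 322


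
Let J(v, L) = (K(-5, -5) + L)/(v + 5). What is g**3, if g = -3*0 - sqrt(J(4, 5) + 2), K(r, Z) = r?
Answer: -2*sqrt(2) ≈ -2.8284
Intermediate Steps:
J(v, L) = (-5 + L)/(5 + v) (J(v, L) = (-5 + L)/(v + 5) = (-5 + L)/(5 + v))
g = -sqrt(2) (g = -3*0 - sqrt((-5 + 5)/(5 + 4) + 2) = 0 - sqrt(0/9 + 2) = 0 - sqrt((1/9)*0 + 2) = 0 - sqrt(0 + 2) = 0 - sqrt(2) = -sqrt(2) ≈ -1.4142)
g**3 = (-sqrt(2))**3 = -2*sqrt(2)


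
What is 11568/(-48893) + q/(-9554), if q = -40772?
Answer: 941472362/233561861 ≈ 4.0309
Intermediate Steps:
11568/(-48893) + q/(-9554) = 11568/(-48893) - 40772/(-9554) = 11568*(-1/48893) - 40772*(-1/9554) = -11568/48893 + 20386/4777 = 941472362/233561861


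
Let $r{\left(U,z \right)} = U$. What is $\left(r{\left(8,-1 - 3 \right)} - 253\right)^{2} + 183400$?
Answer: $243425$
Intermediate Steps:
$\left(r{\left(8,-1 - 3 \right)} - 253\right)^{2} + 183400 = \left(8 - 253\right)^{2} + 183400 = \left(-245\right)^{2} + 183400 = 60025 + 183400 = 243425$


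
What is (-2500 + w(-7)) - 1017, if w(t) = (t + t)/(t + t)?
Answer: -3516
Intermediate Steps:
w(t) = 1 (w(t) = (2*t)/((2*t)) = (2*t)*(1/(2*t)) = 1)
(-2500 + w(-7)) - 1017 = (-2500 + 1) - 1017 = -2499 - 1017 = -3516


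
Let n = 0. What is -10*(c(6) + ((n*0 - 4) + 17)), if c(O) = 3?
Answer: -160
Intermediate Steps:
-10*(c(6) + ((n*0 - 4) + 17)) = -10*(3 + ((0*0 - 4) + 17)) = -10*(3 + ((0 - 4) + 17)) = -10*(3 + (-4 + 17)) = -10*(3 + 13) = -10*16 = -160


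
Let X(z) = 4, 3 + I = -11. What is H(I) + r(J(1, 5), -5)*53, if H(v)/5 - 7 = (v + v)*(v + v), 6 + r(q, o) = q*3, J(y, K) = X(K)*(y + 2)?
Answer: 5545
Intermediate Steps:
I = -14 (I = -3 - 11 = -14)
J(y, K) = 8 + 4*y (J(y, K) = 4*(y + 2) = 4*(2 + y) = 8 + 4*y)
r(q, o) = -6 + 3*q (r(q, o) = -6 + q*3 = -6 + 3*q)
H(v) = 35 + 20*v**2 (H(v) = 35 + 5*((v + v)*(v + v)) = 35 + 5*((2*v)*(2*v)) = 35 + 5*(4*v**2) = 35 + 20*v**2)
H(I) + r(J(1, 5), -5)*53 = (35 + 20*(-14)**2) + (-6 + 3*(8 + 4*1))*53 = (35 + 20*196) + (-6 + 3*(8 + 4))*53 = (35 + 3920) + (-6 + 3*12)*53 = 3955 + (-6 + 36)*53 = 3955 + 30*53 = 3955 + 1590 = 5545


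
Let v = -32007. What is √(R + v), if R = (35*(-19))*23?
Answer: I*√47302 ≈ 217.49*I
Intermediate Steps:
R = -15295 (R = -665*23 = -15295)
√(R + v) = √(-15295 - 32007) = √(-47302) = I*√47302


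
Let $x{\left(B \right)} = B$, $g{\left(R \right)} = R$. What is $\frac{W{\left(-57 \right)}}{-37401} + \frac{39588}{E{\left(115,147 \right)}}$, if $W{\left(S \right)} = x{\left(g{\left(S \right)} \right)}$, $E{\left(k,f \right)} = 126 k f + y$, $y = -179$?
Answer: $\frac{534010765}{26552852417} \approx 0.020111$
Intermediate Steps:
$E{\left(k,f \right)} = -179 + 126 f k$ ($E{\left(k,f \right)} = 126 k f - 179 = 126 f k - 179 = -179 + 126 f k$)
$W{\left(S \right)} = S$
$\frac{W{\left(-57 \right)}}{-37401} + \frac{39588}{E{\left(115,147 \right)}} = - \frac{57}{-37401} + \frac{39588}{-179 + 126 \cdot 147 \cdot 115} = \left(-57\right) \left(- \frac{1}{37401}\right) + \frac{39588}{-179 + 2130030} = \frac{19}{12467} + \frac{39588}{2129851} = \frac{534010765}{26552852417}$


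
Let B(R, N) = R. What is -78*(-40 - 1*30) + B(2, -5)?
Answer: 5462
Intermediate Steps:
-78*(-40 - 1*30) + B(2, -5) = -78*(-40 - 1*30) + 2 = -78*(-40 - 30) + 2 = -78*(-70) + 2 = 5460 + 2 = 5462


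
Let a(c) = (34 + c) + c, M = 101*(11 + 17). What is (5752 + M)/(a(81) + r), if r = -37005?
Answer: -8580/36809 ≈ -0.23310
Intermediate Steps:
M = 2828 (M = 101*28 = 2828)
a(c) = 34 + 2*c
(5752 + M)/(a(81) + r) = (5752 + 2828)/((34 + 2*81) - 37005) = 8580/((34 + 162) - 37005) = 8580/(196 - 37005) = 8580/(-36809) = 8580*(-1/36809) = -8580/36809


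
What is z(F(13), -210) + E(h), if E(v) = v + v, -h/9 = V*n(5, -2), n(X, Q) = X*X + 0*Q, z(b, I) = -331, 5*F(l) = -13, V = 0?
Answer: -331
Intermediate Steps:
F(l) = -13/5 (F(l) = (1/5)*(-13) = -13/5)
n(X, Q) = X**2 (n(X, Q) = X**2 + 0 = X**2)
h = 0 (h = -0*5**2 = -0*25 = -9*0 = 0)
E(v) = 2*v
z(F(13), -210) + E(h) = -331 + 2*0 = -331 + 0 = -331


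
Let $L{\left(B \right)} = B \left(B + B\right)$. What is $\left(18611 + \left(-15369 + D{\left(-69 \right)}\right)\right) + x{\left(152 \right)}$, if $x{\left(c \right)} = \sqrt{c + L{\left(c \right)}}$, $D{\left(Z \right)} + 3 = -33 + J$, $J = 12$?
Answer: $3218 + 2 \sqrt{11590} \approx 3433.3$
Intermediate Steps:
$L{\left(B \right)} = 2 B^{2}$ ($L{\left(B \right)} = B 2 B = 2 B^{2}$)
$D{\left(Z \right)} = -24$ ($D{\left(Z \right)} = -3 + \left(-33 + 12\right) = -3 - 21 = -24$)
$x{\left(c \right)} = \sqrt{c + 2 c^{2}}$
$\left(18611 + \left(-15369 + D{\left(-69 \right)}\right)\right) + x{\left(152 \right)} = \left(18611 - 15393\right) + \sqrt{152 \left(1 + 2 \cdot 152\right)} = \left(18611 - 15393\right) + \sqrt{152 \left(1 + 304\right)} = 3218 + \sqrt{152 \cdot 305} = 3218 + \sqrt{46360} = 3218 + 2 \sqrt{11590}$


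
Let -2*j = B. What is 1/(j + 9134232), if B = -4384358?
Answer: 1/11326411 ≈ 8.8289e-8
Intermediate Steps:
j = 2192179 (j = -½*(-4384358) = 2192179)
1/(j + 9134232) = 1/(2192179 + 9134232) = 1/11326411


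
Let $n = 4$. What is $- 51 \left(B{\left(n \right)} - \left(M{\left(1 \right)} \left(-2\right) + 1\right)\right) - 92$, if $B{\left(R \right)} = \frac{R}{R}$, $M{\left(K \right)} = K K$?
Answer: $-194$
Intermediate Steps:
$M{\left(K \right)} = K^{2}$
$B{\left(R \right)} = 1$
$- 51 \left(B{\left(n \right)} - \left(M{\left(1 \right)} \left(-2\right) + 1\right)\right) - 92 = - 51 \left(1 - \left(1^{2} \left(-2\right) + 1\right)\right) - 92 = - 51 \left(1 - \left(1 \left(-2\right) + 1\right)\right) - 92 = - 51 \left(1 - \left(-2 + 1\right)\right) - 92 = - 51 \left(1 - -1\right) - 92 = - 51 \left(1 + 1\right) - 92 = \left(-51\right) 2 - 92 = -102 - 92 = -194$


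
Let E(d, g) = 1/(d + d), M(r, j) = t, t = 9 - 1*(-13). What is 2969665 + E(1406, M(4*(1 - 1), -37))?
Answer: 8350697981/2812 ≈ 2.9697e+6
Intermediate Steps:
t = 22 (t = 9 + 13 = 22)
M(r, j) = 22
E(d, g) = 1/(2*d)
2969665 + E(1406, M(4*(1 - 1), -37)) = 2969665 + (½)/1406 = 2969665 + (½)*(1/1406) = 2969665 + 1/2812 = 8350697981/2812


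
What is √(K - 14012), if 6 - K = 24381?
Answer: I*√38387 ≈ 195.93*I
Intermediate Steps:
K = -24375 (K = 6 - 1*24381 = 6 - 24381 = -24375)
√(K - 14012) = √(-24375 - 14012) = √(-38387) = I*√38387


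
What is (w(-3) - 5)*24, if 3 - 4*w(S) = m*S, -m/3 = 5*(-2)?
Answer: 438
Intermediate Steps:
m = 30 (m = -15*(-2) = -3*(-10) = 30)
w(S) = 3/4 - 15*S/2
(w(-3) - 5)*24 = ((3/4 - 15/2*(-3)) - 5)*24 = ((3/4 + 45/2) - 5)*24 = (93/4 - 5)*24 = (73/4)*24 = 438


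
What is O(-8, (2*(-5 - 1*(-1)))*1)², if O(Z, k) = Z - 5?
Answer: 169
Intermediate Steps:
O(Z, k) = -5 + Z
O(-8, (2*(-5 - 1*(-1)))*1)² = (-5 - 8)² = (-13)² = 169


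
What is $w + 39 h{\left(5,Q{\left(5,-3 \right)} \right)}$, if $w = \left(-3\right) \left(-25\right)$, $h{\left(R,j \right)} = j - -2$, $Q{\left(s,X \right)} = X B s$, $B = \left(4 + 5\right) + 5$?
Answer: $-8037$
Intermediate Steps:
$B = 14$ ($B = 9 + 5 = 14$)
$Q{\left(s,X \right)} = 14 X s$ ($Q{\left(s,X \right)} = X 14 s = 14 X s$)
$h{\left(R,j \right)} = 2 + j$ ($h{\left(R,j \right)} = j + 2 = 2 + j$)
$w = 75$
$w + 39 h{\left(5,Q{\left(5,-3 \right)} \right)} = 75 + 39 \left(2 + 14 \left(-3\right) 5\right) = 75 + 39 \left(2 - 210\right) = 75 + 39 \left(-208\right) = 75 - 8112 = -8037$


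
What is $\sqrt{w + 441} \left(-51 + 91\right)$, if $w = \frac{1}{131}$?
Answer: $\frac{80 \sqrt{1892033}}{131} \approx 840.01$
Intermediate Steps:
$w = \frac{1}{131} \approx 0.0076336$
$\sqrt{w + 441} \left(-51 + 91\right) = \sqrt{\frac{1}{131} + 441} \left(-51 + 91\right) = \sqrt{\frac{57772}{131}} \cdot 40 = \frac{2 \sqrt{1892033}}{131} \cdot 40 = \frac{80 \sqrt{1892033}}{131}$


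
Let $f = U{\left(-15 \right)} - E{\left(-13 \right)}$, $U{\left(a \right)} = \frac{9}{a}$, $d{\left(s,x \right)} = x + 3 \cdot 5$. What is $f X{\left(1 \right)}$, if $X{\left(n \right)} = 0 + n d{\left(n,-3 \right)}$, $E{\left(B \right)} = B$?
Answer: $\frac{744}{5} \approx 148.8$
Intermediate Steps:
$d{\left(s,x \right)} = 15 + x$ ($d{\left(s,x \right)} = x + 15 = 15 + x$)
$X{\left(n \right)} = 12 n$ ($X{\left(n \right)} = 0 + n \left(15 - 3\right) = 0 + n 12 = 0 + 12 n = 12 n$)
$f = \frac{62}{5}$ ($f = \frac{9}{-15} - -13 = 9 \left(- \frac{1}{15}\right) + 13 = - \frac{3}{5} + 13 = \frac{62}{5} \approx 12.4$)
$f X{\left(1 \right)} = \frac{62 \cdot 12 \cdot 1}{5} = \frac{62}{5} \cdot 12 = \frac{744}{5}$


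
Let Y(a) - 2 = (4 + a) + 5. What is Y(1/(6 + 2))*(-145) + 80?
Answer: -12265/8 ≈ -1533.1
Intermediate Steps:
Y(a) = 11 + a (Y(a) = 2 + ((4 + a) + 5) = 2 + (9 + a) = 11 + a)
Y(1/(6 + 2))*(-145) + 80 = (11 + 1/(6 + 2))*(-145) + 80 = (11 + 1/8)*(-145) + 80 = (11 + ⅛)*(-145) + 80 = (89/8)*(-145) + 80 = -12905/8 + 80 = -12265/8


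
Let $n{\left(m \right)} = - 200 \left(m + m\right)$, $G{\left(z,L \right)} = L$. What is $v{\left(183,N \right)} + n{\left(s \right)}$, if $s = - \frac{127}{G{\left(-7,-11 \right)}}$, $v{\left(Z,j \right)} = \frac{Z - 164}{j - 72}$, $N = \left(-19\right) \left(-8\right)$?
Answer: $- \frac{4063791}{880} \approx -4617.9$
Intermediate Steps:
$N = 152$
$v{\left(Z,j \right)} = \frac{-164 + Z}{-72 + j}$
$s = \frac{127}{11}$ ($s = - \frac{127}{-11} = \left(-127\right) \left(- \frac{1}{11}\right) = \frac{127}{11} \approx 11.545$)
$n{\left(m \right)} = - 400 m$ ($n{\left(m \right)} = - 200 \cdot 2 m = - 400 m$)
$v{\left(183,N \right)} + n{\left(s \right)} = \frac{-164 + 183}{-72 + 152} - \frac{50800}{11} = \frac{1}{80} \cdot 19 - \frac{50800}{11} = \frac{19}{80} - \frac{50800}{11} = - \frac{4063791}{880}$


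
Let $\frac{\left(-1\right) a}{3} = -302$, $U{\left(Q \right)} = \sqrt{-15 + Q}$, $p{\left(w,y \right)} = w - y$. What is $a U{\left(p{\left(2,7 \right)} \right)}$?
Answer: $1812 i \sqrt{5} \approx 4051.8 i$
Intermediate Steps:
$a = 906$ ($a = \left(-3\right) \left(-302\right) = 906$)
$a U{\left(p{\left(2,7 \right)} \right)} = 906 \sqrt{-15 + \left(2 - 7\right)} = 906 \sqrt{-15 - 5} = 906 \sqrt{-20} = 906 \cdot 2 i \sqrt{5} = 1812 i \sqrt{5}$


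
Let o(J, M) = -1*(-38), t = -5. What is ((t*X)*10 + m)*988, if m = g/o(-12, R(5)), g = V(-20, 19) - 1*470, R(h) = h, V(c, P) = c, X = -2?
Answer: 86060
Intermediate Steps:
o(J, M) = 38
g = -490 (g = -20 - 1*470 = -20 - 470 = -490)
m = -245/19 (m = -490/38 = -490*1/38 = -245/19 ≈ -12.895)
((t*X)*10 + m)*988 = (-5*(-2)*10 - 245/19)*988 = (10*10 - 245/19)*988 = (100 - 245/19)*988 = (1655/19)*988 = 86060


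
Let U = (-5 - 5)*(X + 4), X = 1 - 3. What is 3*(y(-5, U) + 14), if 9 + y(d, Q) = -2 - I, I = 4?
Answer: -3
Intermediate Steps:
X = -2
U = -20 (U = (-5 - 5)*(-2 + 4) = -10*2 = -20)
y(d, Q) = -15 (y(d, Q) = -9 + (-2 - 1*4) = -9 + (-2 - 4) = -9 - 6 = -15)
3*(y(-5, U) + 14) = 3*(-15 + 14) = 3*(-1) = -3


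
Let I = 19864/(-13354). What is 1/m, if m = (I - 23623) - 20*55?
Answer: -6677/165085403 ≈ -4.0446e-5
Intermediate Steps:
I = -9932/6677 (I = 19864*(-1/13354) = -9932/6677 ≈ -1.4875)
m = -165085403/6677 (m = (-9932/6677 - 23623) - 20*55 = -157740703/6677 - 1100 = -165085403/6677 ≈ -24725.)
1/m = 1/(-165085403/6677) = -6677/165085403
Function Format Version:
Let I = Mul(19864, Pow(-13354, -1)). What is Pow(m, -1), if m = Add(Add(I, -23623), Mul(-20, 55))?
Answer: Rational(-6677, 165085403) ≈ -4.0446e-5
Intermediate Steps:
I = Rational(-9932, 6677) (I = Mul(19864, Rational(-1, 13354)) = Rational(-9932, 6677) ≈ -1.4875)
m = Rational(-165085403, 6677) (m = Add(Add(Rational(-9932, 6677), -23623), Mul(-20, 55)) = Add(Rational(-157740703, 6677), -1100) = Rational(-165085403, 6677) ≈ -24725.)
Pow(m, -1) = Pow(Rational(-165085403, 6677), -1) = Rational(-6677, 165085403)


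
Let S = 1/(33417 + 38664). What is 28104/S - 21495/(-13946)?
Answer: 28251310678599/13946 ≈ 2.0258e+9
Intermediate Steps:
S = 1/72081 ≈ 1.3873e-5
28104/S - 21495/(-13946) = 28104/(1/72081) - 21495/(-13946) = 28104*72081 - 21495*(-1/13946) = 2025764424 + 21495/13946 = 28251310678599/13946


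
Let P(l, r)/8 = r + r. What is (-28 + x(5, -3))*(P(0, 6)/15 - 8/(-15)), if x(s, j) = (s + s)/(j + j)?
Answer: -9256/45 ≈ -205.69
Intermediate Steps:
P(l, r) = 16*r (P(l, r) = 8*(r + r) = 8*(2*r) = 16*r)
x(s, j) = s/j (x(s, j) = (2*s)/((2*j)) = (2*s)*(1/(2*j)) = s/j)
(-28 + x(5, -3))*(P(0, 6)/15 - 8/(-15)) = (-28 + 5/(-3))*((16*6)/15 - 8/(-15)) = (-28 + 5*(-1/3))*(96*(1/15) - 8*(-1/15)) = (-28 - 5/3)*(32/5 + 8/15) = -89/3*104/15 = -9256/45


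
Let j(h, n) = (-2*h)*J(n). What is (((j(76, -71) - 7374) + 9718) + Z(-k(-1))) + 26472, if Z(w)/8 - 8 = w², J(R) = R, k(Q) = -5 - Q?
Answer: 39800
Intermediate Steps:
j(h, n) = -2*h*n (j(h, n) = (-2*h)*n = -2*h*n)
Z(w) = 64 + 8*w²
(((j(76, -71) - 7374) + 9718) + Z(-k(-1))) + 26472 = (((-2*76*(-71) - 7374) + 9718) + (64 + 8*(-(-5 - 1*(-1)))²)) + 26472 = (((10792 - 7374) + 9718) + (64 + 8*(-(-5 + 1))²)) + 26472 = ((3418 + 9718) + (64 + 8*(-1*(-4))²)) + 26472 = (13136 + (64 + 8*4²)) + 26472 = (13136 + (64 + 8*16)) + 26472 = (13136 + (64 + 128)) + 26472 = (13136 + 192) + 26472 = 13328 + 26472 = 39800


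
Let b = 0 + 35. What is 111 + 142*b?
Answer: 5081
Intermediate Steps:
b = 35
111 + 142*b = 111 + 142*35 = 111 + 4970 = 5081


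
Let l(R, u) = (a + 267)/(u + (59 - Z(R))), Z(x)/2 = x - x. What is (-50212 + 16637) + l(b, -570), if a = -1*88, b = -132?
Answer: -17157004/511 ≈ -33575.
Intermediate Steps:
Z(x) = 0 (Z(x) = 2*(x - x) = 2*0 = 0)
a = -88
l(R, u) = 179/(59 + u) (l(R, u) = (-88 + 267)/(u + (59 - 1*0)) = 179/(u + (59 + 0)) = 179/(u + 59) = 179/(59 + u))
(-50212 + 16637) + l(b, -570) = (-50212 + 16637) + 179/(59 - 570) = -33575 + 179/(-511) = -33575 + 179*(-1/511) = -33575 - 179/511 = -17157004/511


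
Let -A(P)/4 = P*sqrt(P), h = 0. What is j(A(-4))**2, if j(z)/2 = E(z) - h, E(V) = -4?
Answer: 64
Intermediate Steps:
A(P) = -4*P**(3/2) (A(P) = -4*P*sqrt(P) = -4*P**(3/2))
j(z) = -8 (j(z) = 2*(-4 - 1*0) = 2*(-4 + 0) = 2*(-4) = -8)
j(A(-4))**2 = (-8)**2 = 64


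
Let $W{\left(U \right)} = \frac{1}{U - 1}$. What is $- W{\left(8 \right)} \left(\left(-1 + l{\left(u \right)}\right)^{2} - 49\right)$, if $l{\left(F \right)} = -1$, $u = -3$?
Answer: $\frac{45}{7} \approx 6.4286$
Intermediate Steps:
$W{\left(U \right)} = \frac{1}{-1 + U}$
$- W{\left(8 \right)} \left(\left(-1 + l{\left(u \right)}\right)^{2} - 49\right) = - \frac{\left(-1 - 1\right)^{2} - 49}{-1 + 8} = - \frac{\left(-2\right)^{2} - 49}{7} = - \frac{4 - 49}{7} = - \frac{-45}{7} = \left(-1\right) \left(- \frac{45}{7}\right) = \frac{45}{7}$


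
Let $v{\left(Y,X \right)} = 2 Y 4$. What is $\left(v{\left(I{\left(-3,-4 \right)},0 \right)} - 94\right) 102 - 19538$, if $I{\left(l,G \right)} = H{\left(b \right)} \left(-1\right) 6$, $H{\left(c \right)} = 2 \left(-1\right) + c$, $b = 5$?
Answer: $-43814$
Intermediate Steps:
$H{\left(c \right)} = -2 + c$
$I{\left(l,G \right)} = -18$ ($I{\left(l,G \right)} = \left(-2 + 5\right) \left(-1\right) 6 = 3 \left(-1\right) 6 = \left(-3\right) 6 = -18$)
$v{\left(Y,X \right)} = 8 Y$ ($v{\left(Y,X \right)} = 2 \cdot 4 Y = 8 Y$)
$\left(v{\left(I{\left(-3,-4 \right)},0 \right)} - 94\right) 102 - 19538 = \left(8 \left(-18\right) - 94\right) 102 - 19538 = \left(-144 - 94\right) 102 - 19538 = \left(-238\right) 102 - 19538 = -24276 - 19538 = -43814$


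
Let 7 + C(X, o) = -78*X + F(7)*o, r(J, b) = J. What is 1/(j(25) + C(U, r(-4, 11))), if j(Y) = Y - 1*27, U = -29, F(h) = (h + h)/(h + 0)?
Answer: 1/2245 ≈ 0.00044543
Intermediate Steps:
F(h) = 2 (F(h) = (2*h)/h = 2)
C(X, o) = -7 - 78*X + 2*o (C(X, o) = -7 + (-78*X + 2*o) = -7 - 78*X + 2*o)
j(Y) = -27 + Y (j(Y) = Y - 27 = -27 + Y)
1/(j(25) + C(U, r(-4, 11))) = 1/((-27 + 25) + (-7 - 78*(-29) + 2*(-4))) = 1/(-2 + (-7 + 2262 - 8)) = 1/(-2 + 2247) = 1/2245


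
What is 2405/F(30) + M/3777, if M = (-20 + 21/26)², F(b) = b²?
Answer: 53038933/19149390 ≈ 2.7697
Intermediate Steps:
M = 249001/676 (M = (-20 + 21*(1/26))² = (-20 + 21/26)² = (-499/26)² = 249001/676 ≈ 368.34)
2405/F(30) + M/3777 = 2405/(30²) + (249001/676)/3777 = 2405/900 + (249001/676)*(1/3777) = 2405*(1/900) + 249001/2553252 = 481/180 + 249001/2553252 = 53038933/19149390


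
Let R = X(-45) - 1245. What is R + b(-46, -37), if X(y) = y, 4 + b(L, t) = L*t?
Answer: 408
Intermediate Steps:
b(L, t) = -4 + L*t
R = -1290 (R = -45 - 1245 = -1290)
R + b(-46, -37) = -1290 + (-4 - 46*(-37)) = -1290 + (-4 + 1702) = -1290 + 1698 = 408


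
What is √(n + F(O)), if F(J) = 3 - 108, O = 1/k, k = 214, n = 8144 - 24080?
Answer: I*√16041 ≈ 126.65*I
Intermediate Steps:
n = -15936
O = 1/214 ≈ 0.0046729
F(J) = -105
√(n + F(O)) = √(-15936 - 105) = √(-16041) = I*√16041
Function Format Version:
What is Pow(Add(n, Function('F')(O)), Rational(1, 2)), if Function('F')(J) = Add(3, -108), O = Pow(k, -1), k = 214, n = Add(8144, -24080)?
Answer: Mul(I, Pow(16041, Rational(1, 2))) ≈ Mul(126.65, I)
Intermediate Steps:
n = -15936
O = Rational(1, 214) (O = Pow(214, -1) = Rational(1, 214) ≈ 0.0046729)
Function('F')(J) = -105
Pow(Add(n, Function('F')(O)), Rational(1, 2)) = Pow(Add(-15936, -105), Rational(1, 2)) = Pow(-16041, Rational(1, 2)) = Mul(I, Pow(16041, Rational(1, 2)))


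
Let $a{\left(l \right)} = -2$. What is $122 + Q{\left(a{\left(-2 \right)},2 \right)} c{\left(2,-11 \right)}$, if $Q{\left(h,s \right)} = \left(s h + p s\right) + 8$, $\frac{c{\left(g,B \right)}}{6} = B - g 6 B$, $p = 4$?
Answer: $8834$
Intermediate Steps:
$c{\left(g,B \right)} = 6 B - 36 B g$ ($c{\left(g,B \right)} = 6 \left(B - g 6 B\right) = 6 \left(B - 6 g B\right) = 6 \left(B - 6 B g\right) = 6 B - 36 B g$)
$Q{\left(h,s \right)} = 8 + 4 s + h s$ ($Q{\left(h,s \right)} = \left(s h + 4 s\right) + 8 = \left(h s + 4 s\right) + 8 = \left(4 s + h s\right) + 8 = 8 + 4 s + h s$)
$122 + Q{\left(a{\left(-2 \right)},2 \right)} c{\left(2,-11 \right)} = 122 + \left(8 + 4 \cdot 2 - 4\right) 6 \left(-11\right) \left(1 - 12\right) = 122 + \left(8 + 8 - 4\right) 6 \left(-11\right) \left(1 - 12\right) = 122 + 12 \cdot 6 \left(-11\right) \left(-11\right) = 122 + 12 \cdot 726 = 122 + 8712 = 8834$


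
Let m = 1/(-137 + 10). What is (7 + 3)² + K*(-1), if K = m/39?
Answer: 495301/4953 ≈ 100.00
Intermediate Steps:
m = -1/127 (m = 1/(-127) = -1/127 ≈ -0.0078740)
K = -1/4953 (K = -1/127/39 = -1/127*1/39 = -1/4953 ≈ -0.00020190)
(7 + 3)² + K*(-1) = (7 + 3)² - 1/4953*(-1) = 10² + 1/4953 = 100 + 1/4953 = 495301/4953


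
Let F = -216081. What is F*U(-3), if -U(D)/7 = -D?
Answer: 4537701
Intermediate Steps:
U(D) = 7*D (U(D) = -(-7)*D = 7*D)
F*U(-3) = -1512567*(-3) = -216081*(-21) = 4537701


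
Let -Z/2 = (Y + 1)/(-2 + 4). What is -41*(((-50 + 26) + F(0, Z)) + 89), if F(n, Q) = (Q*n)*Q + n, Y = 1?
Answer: -2665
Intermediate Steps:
Z = -2 (Z = -2*(1 + 1)/(-2 + 4) = -4/2 = -2*1 = -2)
F(n, Q) = n + n*Q**2 (F(n, Q) = n*Q**2 + n = n + n*Q**2)
-41*(((-50 + 26) + F(0, Z)) + 89) = -41*(((-50 + 26) + 0*(1 + (-2)**2)) + 89) = -41*((-24 + 0*(1 + 4)) + 89) = -41*((-24 + 0*5) + 89) = -41*((-24 + 0) + 89) = -41*(-24 + 89) = -41*65 = -2665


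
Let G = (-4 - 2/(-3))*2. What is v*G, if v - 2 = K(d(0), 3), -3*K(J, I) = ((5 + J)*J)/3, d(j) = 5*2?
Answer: 880/9 ≈ 97.778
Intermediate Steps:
d(j) = 10
K(J, I) = -J*(5 + J)/9 (K(J, I) = -(5 + J)*J/(3*3) = -J*(5 + J)/(3*3) = -J*(5 + J)/9)
G = -20/3 (G = (-4 - 2*(-⅓))*2 = (-4 + ⅔)*2 = -10/3*2 = -20/3 ≈ -6.6667)
v = -44/3 (v = 2 - ⅑*10*(5 + 10) = 2 - ⅑*10*15 = 2 - 50/3 = -44/3 ≈ -14.667)
v*G = -44/3*(-20/3) = 880/9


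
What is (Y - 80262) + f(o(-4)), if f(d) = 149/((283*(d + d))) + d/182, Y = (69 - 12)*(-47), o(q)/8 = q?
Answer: -136702996023/1648192 ≈ -82941.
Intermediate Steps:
o(q) = 8*q
Y = -2679 (Y = 57*(-47) = -2679)
f(d) = d/182 + 149/(566*d) (f(d) = 149/((283*(2*d))) + d*(1/182) = 149/((566*d)) + d/182 = 149*(1/(566*d)) + d/182 = 149/(566*d) + d/182 = d/182 + 149/(566*d))
(Y - 80262) + f(o(-4)) = (-2679 - 80262) + ((8*(-4))/182 + 149/(566*((8*(-4))))) = -82941 + ((1/182)*(-32) + (149/566)/(-32)) = -82941 + (-16/91 + (149/566)*(-1/32)) = -82941 + (-16/91 - 149/18112) = -82941 - 303351/1648192 = -136702996023/1648192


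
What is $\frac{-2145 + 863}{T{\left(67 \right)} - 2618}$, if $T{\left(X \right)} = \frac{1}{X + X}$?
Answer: $\frac{171788}{350811} \approx 0.48969$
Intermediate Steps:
$T{\left(X \right)} = \frac{1}{2 X}$
$\frac{-2145 + 863}{T{\left(67 \right)} - 2618} = \frac{-2145 + 863}{\frac{1}{2 \cdot 67} - 2618} = - \frac{1282}{\frac{1}{2} \cdot \frac{1}{67} - 2618} = - \frac{1282}{\frac{1}{134} - 2618} = - \frac{1282}{- \frac{350811}{134}} = \left(-1282\right) \left(- \frac{134}{350811}\right) = \frac{171788}{350811}$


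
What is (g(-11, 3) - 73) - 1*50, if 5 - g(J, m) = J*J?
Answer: -239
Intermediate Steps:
g(J, m) = 5 - J**2 (g(J, m) = 5 - J*J = 5 - J**2)
(g(-11, 3) - 73) - 1*50 = ((5 - 1*(-11)**2) - 73) - 1*50 = ((5 - 1*121) - 73) - 50 = ((5 - 121) - 73) - 50 = (-116 - 73) - 50 = -189 - 50 = -239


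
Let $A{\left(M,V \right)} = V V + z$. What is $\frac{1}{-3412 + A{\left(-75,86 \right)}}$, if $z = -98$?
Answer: $\frac{1}{3886} \approx 0.00025733$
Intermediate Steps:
$A{\left(M,V \right)} = -98 + V^{2}$ ($A{\left(M,V \right)} = V V - 98 = V^{2} - 98 = -98 + V^{2}$)
$\frac{1}{-3412 + A{\left(-75,86 \right)}} = \frac{1}{-3412 - \left(98 - 86^{2}\right)} = \frac{1}{-3412 + \left(-98 + 7396\right)} = \frac{1}{-3412 + 7298} = \frac{1}{3886}$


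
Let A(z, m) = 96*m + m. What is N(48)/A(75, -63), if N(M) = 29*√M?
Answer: -116*√3/6111 ≈ -0.032878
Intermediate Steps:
A(z, m) = 97*m
N(48)/A(75, -63) = (29*√48)/((97*(-63))) = (29*(4*√3))/(-6111) = (116*√3)*(-1/6111) = -116*√3/6111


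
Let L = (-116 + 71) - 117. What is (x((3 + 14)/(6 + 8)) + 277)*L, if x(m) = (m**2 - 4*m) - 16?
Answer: -4089933/98 ≈ -41734.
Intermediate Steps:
L = -162 (L = -45 - 117 = -162)
x(m) = -16 + m**2 - 4*m
(x((3 + 14)/(6 + 8)) + 277)*L = ((-16 + ((3 + 14)/(6 + 8))**2 - 4*(3 + 14)/(6 + 8)) + 277)*(-162) = ((-16 + (17/14)**2 - 68/14) + 277)*(-162) = ((-16 + (17*(1/14))**2 - 68/14) + 277)*(-162) = ((-16 + (17/14)**2 - 4*17/14) + 277)*(-162) = ((-16 + 289/196 - 34/7) + 277)*(-162) = (-3799/196 + 277)*(-162) = (50493/196)*(-162) = -4089933/98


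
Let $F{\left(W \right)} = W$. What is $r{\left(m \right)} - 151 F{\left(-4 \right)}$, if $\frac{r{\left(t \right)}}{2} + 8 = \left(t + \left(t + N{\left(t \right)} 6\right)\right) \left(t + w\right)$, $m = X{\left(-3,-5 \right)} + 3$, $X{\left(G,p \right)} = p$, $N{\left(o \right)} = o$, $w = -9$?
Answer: $940$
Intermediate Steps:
$m = -2$ ($m = -5 + 3 = -2$)
$r{\left(t \right)} = -16 + 16 t \left(-9 + t\right)$ ($r{\left(t \right)} = -16 + 2 \left(t + \left(t + t 6\right)\right) \left(t - 9\right) = -16 + 2 \left(t + \left(t + 6 t\right)\right) \left(-9 + t\right) = -16 + 2 \left(t + 7 t\right) \left(-9 + t\right) = -16 + 2 \cdot 8 t \left(-9 + t\right) = -16 + 16 t \left(-9 + t\right)$)
$r{\left(m \right)} - 151 F{\left(-4 \right)} = \left(-16 - -288 + 16 \left(-2\right)^{2}\right) - -604 = \left(-16 + 288 + 16 \cdot 4\right) + 604 = \left(-16 + 288 + 64\right) + 604 = 336 + 604 = 940$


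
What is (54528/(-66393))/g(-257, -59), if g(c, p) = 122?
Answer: -9088/1349991 ≈ -0.0067319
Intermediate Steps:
(54528/(-66393))/g(-257, -59) = (54528/(-66393))/122 = (54528*(-1/66393))*(1/122) = -18176/22131*1/122 = -9088/1349991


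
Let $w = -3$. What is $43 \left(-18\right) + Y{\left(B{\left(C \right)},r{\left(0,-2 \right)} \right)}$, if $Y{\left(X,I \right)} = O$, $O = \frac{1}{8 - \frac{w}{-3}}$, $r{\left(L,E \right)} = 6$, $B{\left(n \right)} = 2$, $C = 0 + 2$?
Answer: $- \frac{5417}{7} \approx -773.86$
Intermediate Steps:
$C = 2$
$O = \frac{1}{7}$ ($O = \frac{1}{8 - - \frac{3}{-3}} = \frac{1}{8 - \left(-3\right) \left(- \frac{1}{3}\right)} = \frac{1}{8 - 1} = \frac{1}{7} \approx 0.14286$)
$Y{\left(X,I \right)} = \frac{1}{7}$
$43 \left(-18\right) + Y{\left(B{\left(C \right)},r{\left(0,-2 \right)} \right)} = 43 \left(-18\right) + \frac{1}{7} = -774 + \frac{1}{7} = - \frac{5417}{7}$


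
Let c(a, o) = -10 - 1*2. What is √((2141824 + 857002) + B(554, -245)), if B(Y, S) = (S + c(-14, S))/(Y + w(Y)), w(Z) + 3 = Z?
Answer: √3661641232665/1105 ≈ 1731.7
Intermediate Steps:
w(Z) = -3 + Z
c(a, o) = -12 (c(a, o) = -10 - 2 = -12)
B(Y, S) = (-12 + S)/(-3 + 2*Y) (B(Y, S) = (S - 12)/(Y + (-3 + Y)) = (-12 + S)/(-3 + 2*Y))
√((2141824 + 857002) + B(554, -245)) = √((2141824 + 857002) + (-12 - 245)/(-3 + 2*554)) = √(2998826 - 257/(-3 + 1108)) = √(2998826 - 257/1105) = √(3313702473/1105) = √3661641232665/1105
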